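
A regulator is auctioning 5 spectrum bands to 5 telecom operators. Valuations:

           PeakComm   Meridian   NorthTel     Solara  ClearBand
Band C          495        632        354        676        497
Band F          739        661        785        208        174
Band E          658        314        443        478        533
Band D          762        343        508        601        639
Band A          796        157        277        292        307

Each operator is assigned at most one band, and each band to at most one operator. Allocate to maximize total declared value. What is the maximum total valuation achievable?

Optimal: PeakComm→Band A ($796M), Meridian→Band C ($632M), NorthTel→Band F ($785M), Solara→Band D ($601M), ClearBand→Band E ($533M) — total 796+632+785+601+533 = $3347M.
Row-greedy (each operator in turn takes its best remaining band) gives $3174M, worse by 173.
Next-best assignment: PeakComm→Band A, Meridian→Band C, NorthTel→Band F, Solara→Band E, ClearBand→Band D = $3330M.
No other one-to-one assignment exceeds $3347M.

Maximum total: $3347M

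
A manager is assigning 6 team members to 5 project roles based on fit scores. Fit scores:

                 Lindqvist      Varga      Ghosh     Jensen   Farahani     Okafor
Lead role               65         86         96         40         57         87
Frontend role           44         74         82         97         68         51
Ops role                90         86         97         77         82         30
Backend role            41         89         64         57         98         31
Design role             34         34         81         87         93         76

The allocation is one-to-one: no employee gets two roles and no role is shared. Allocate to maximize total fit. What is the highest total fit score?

Optimal: Ghosh→Lead role (96 pts), Jensen→Frontend role (97 pts), Lindqvist→Ops role (90 pts), Varga→Backend role (89 pts), Farahani→Design role (93 pts) — total 96+97+90+89+93 = 465 pts.
Max-entry greedy (repeatedly take the single best remaining cell) gives 413 pts, worse by 52.
Next-best assignment: Okafor→Lead role, Jensen→Frontend role, Ghosh→Ops role, Varga→Backend role, Farahani→Design role = 463 pts.

Max total: 465 pts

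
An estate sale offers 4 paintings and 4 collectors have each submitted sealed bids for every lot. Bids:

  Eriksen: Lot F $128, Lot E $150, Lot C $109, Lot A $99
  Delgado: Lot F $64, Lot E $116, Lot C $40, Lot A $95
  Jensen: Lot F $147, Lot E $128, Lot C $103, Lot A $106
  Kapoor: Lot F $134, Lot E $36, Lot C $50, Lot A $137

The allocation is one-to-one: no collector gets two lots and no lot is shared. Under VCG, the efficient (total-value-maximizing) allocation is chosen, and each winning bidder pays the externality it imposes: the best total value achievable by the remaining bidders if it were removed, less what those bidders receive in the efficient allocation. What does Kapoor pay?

Kapoor pays $20.

Efficient allocation: Eriksen→Lot C ($109), Delgado→Lot E ($116), Jensen→Lot F ($147), Kapoor→Lot A ($137); total welfare W = $509.
Kapoor receives Lot A at value $137, so the others get W − 137 = $372.
Without Kapoor: best allocation of the remaining 3 bidders over all 4 lots is Eriksen→Lot E ($150), Delgado→Lot A ($95), Jensen→Lot F ($147), total $392.
VCG payment = (others' best without Kapoor) − (others' welfare with Kapoor) = 392 − 372 = $20.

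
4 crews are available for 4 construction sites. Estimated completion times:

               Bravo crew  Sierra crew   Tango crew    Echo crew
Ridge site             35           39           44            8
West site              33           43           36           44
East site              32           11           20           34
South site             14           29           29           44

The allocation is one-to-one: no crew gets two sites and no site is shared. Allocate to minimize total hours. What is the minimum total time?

Min total: 69 hours

This is the linear assignment problem.
Optimal: Bravo crew→South site (14 hours), Sierra crew→East site (11 hours), Tango crew→West site (36 hours), Echo crew→Ridge site (8 hours) — total 14+11+36+8 = 69 hours.
Column-greedy (each site in turn goes to its cheapest remaining crew) gives 81 hours, worse by 12.
Checked against all permutations: 69 hours is optimal.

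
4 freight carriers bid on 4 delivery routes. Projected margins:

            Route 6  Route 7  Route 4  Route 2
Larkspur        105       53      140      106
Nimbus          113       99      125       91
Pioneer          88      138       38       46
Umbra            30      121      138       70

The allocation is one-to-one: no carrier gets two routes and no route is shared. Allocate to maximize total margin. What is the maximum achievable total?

Max total: $495k

This is the linear assignment problem.
Optimal: Larkspur→Route 2 ($106k), Nimbus→Route 6 ($113k), Pioneer→Route 7 ($138k), Umbra→Route 4 ($138k) — total 106+113+138+138 = $495k.
Max-entry greedy (repeatedly take the single best remaining cell) gives $461k, worse by 34.
Next-best assignment: Larkspur→Route 6, Nimbus→Route 2, Pioneer→Route 7, Umbra→Route 4 = $472k.
Every other assignment is strictly worse.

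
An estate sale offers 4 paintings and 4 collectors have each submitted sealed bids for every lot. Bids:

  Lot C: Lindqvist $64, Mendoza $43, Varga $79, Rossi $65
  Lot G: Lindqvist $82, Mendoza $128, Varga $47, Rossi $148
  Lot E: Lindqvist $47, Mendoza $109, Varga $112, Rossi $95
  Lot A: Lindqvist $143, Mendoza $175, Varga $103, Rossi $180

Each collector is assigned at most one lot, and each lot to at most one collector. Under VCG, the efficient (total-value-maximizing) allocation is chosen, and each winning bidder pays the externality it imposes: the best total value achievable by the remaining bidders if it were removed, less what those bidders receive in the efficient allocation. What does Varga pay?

Efficient allocation: Lindqvist→Lot C ($64), Mendoza→Lot A ($175), Varga→Lot E ($112), Rossi→Lot G ($148); total welfare W = $499.
Varga receives Lot E at value $112, so the others get W − 112 = $387.
Without Varga: best allocation of the remaining 3 bidders over all 4 lots is Lindqvist→Lot A ($143), Mendoza→Lot E ($109), Rossi→Lot G ($148), total $400.
VCG payment = (others' best without Varga) − (others' welfare with Varga) = 400 − 387 = $13.

Varga pays $13.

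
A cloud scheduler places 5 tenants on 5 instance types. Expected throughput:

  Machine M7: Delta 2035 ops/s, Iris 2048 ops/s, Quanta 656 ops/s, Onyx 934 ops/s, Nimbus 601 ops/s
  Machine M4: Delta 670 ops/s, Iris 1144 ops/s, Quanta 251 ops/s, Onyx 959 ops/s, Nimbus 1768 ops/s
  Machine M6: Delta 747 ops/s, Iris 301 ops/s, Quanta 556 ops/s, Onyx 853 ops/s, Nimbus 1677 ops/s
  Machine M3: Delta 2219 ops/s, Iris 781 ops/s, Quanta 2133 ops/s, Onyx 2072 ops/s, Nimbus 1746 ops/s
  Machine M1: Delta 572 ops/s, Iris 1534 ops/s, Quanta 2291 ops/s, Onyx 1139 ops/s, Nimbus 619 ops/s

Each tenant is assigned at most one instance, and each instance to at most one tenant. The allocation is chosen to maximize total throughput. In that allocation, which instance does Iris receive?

Iris receives Machine M4.

Optimal: Delta→Machine M7 (2035 ops/s), Iris→Machine M4 (1144 ops/s), Quanta→Machine M1 (2291 ops/s), Onyx→Machine M3 (2072 ops/s), Nimbus→Machine M6 (1677 ops/s) — total 2035+1144+2291+2072+1677 = 9219 ops/s.
Column-greedy (each instance in turn goes to its best remaining tenant) gives 9179 ops/s, worse by 40.
Next-best assignment: Delta→Machine M3, Iris→Machine M7, Quanta→Machine M1, Onyx→Machine M4, Nimbus→Machine M6 = 9194 ops/s.
Every other assignment is strictly worse.
Iris's own top instance is Machine M7 (2048 ops/s), but forcing Iris→Machine M7 and reassigning the rest optimally gives only 9194 ops/s — worse by 25.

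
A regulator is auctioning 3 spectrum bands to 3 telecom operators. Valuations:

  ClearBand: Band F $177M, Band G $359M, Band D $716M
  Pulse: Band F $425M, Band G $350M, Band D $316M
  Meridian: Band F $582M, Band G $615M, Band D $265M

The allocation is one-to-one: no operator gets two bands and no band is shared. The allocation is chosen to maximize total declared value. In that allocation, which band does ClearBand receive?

This is the linear assignment problem.
Optimal: ClearBand→Band D ($716M), Pulse→Band F ($425M), Meridian→Band G ($615M) — total 716+425+615 = $1756M.
Column-greedy (each band in turn goes to its best remaining operator) gives $1257M, worse by 499.
No other one-to-one assignment exceeds $1756M.

ClearBand receives Band D.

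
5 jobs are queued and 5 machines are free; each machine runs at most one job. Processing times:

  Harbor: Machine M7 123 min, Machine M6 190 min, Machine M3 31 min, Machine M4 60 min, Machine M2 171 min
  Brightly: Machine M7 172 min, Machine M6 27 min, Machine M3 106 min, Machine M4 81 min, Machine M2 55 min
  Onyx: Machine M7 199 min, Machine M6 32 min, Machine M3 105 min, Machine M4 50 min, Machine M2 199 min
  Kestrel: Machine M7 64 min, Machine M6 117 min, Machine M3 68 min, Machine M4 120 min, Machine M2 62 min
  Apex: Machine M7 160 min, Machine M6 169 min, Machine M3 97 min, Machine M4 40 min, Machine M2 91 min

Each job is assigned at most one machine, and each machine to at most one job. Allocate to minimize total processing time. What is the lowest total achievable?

Minimum total: 222 min

Treat this as an assignment problem: match each job to one machine.
Optimal: Harbor→Machine M3 (31 min), Brightly→Machine M2 (55 min), Onyx→Machine M6 (32 min), Kestrel→Machine M7 (64 min), Apex→Machine M4 (40 min) — total 31+55+32+64+40 = 222 min.
Min-entry greedy (repeatedly take the single cheapest remaining cell) gives 359 min, worse by 137.
Next-best assignment: Harbor→Machine M3, Brightly→Machine M6, Onyx→Machine M4, Kestrel→Machine M7, Apex→Machine M2 = 263 min.
No other one-to-one assignment undercuts 222 min.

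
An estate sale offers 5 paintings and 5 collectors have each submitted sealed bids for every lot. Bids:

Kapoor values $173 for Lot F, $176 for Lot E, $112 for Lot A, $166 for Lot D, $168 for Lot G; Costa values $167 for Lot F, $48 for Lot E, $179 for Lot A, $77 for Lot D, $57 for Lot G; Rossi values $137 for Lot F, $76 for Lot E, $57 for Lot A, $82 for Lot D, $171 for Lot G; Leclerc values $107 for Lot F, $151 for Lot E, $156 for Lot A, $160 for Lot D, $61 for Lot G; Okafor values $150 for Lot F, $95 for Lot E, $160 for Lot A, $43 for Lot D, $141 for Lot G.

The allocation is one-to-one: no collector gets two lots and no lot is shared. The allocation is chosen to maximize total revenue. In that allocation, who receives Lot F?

This is a one-to-one assignment (maximum-weight bipartite matching).
Optimal: Kapoor→Lot E ($176), Costa→Lot A ($179), Rossi→Lot G ($171), Leclerc→Lot D ($160), Okafor→Lot F ($150) — total 176+179+171+160+150 = $836.
Next-best assignment: Kapoor→Lot E, Costa→Lot F, Rossi→Lot G, Leclerc→Lot D, Okafor→Lot A = $834.
Checked against all permutations: $836 is optimal.
Okafor's own top lot is Lot A ($160), but forcing Okafor→Lot A and reassigning the rest optimally gives only $834 — worse by 2.

Okafor receives Lot F.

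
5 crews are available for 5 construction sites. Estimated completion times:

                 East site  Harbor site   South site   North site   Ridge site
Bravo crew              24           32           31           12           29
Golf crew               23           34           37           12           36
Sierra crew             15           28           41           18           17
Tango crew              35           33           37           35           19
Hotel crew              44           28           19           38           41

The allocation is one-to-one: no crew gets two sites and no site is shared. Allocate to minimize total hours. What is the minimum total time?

Minimum total: 97 hours

This is a one-to-one assignment (minimum-cost bipartite matching).
Optimal: Bravo crew→Harbor site (32 hours), Golf crew→North site (12 hours), Sierra crew→East site (15 hours), Tango crew→Ridge site (19 hours), Hotel crew→South site (19 hours) — total 32+12+15+19+19 = 97 hours.
Min-entry greedy (repeatedly take the single cheapest remaining cell) gives 99 hours, worse by 2.
Next-best assignment: Bravo crew→North site, Golf crew→Harbor site, Sierra crew→East site, Tango crew→Ridge site, Hotel crew→South site = 99 hours.
No other one-to-one assignment undercuts 97 hours.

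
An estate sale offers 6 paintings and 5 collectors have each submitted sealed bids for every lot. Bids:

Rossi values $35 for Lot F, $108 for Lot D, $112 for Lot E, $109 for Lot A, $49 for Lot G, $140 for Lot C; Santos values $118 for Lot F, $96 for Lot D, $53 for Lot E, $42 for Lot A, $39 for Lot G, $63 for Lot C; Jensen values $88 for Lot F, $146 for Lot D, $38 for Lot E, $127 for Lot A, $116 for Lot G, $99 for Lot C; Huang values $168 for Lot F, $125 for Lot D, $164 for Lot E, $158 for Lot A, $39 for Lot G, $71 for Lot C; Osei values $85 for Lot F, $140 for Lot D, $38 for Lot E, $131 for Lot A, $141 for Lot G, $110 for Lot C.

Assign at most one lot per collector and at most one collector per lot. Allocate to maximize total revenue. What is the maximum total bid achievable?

Optimal: Rossi→Lot C ($140), Santos→Lot F ($118), Jensen→Lot D ($146), Huang→Lot E ($164), Osei→Lot G ($141) — total 140+118+146+164+141 = $709.
Column-greedy (each lot in turn goes to its best remaining collector) gives $596, worse by 113.
Swapping Jensen↔Huang (Jensen→Lot E $38, Huang→Lot D $125) loses 147.

Max total: $709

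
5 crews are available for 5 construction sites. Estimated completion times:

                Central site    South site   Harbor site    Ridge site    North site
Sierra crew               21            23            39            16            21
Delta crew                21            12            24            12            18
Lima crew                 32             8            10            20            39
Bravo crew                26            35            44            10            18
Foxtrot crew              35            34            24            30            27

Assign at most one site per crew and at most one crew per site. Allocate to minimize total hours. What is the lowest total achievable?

This is a one-to-one assignment (minimum-cost bipartite matching).
Optimal: Sierra crew→Central site (21 hours), Delta crew→South site (12 hours), Lima crew→Harbor site (10 hours), Bravo crew→Ridge site (10 hours), Foxtrot crew→North site (27 hours) — total 21+12+10+10+27 = 80 hours.
Swapping Bravo crew↔Sierra crew (Bravo crew→Central site 26 hours, Sierra crew→Ridge site 16 hours) adds 11.

Min total: 80 hours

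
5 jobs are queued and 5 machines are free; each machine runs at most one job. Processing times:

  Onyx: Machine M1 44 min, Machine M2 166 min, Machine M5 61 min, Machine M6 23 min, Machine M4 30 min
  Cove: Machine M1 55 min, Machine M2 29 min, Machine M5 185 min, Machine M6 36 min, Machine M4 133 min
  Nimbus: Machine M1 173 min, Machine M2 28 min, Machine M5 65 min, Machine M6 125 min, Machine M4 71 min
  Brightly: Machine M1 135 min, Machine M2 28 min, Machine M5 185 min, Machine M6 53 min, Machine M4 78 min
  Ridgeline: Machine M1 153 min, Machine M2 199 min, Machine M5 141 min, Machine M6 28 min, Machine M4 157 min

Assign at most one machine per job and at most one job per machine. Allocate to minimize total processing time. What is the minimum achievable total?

This is a one-to-one assignment (minimum-cost bipartite matching).
Optimal: Onyx→Machine M4 (30 min), Cove→Machine M1 (55 min), Nimbus→Machine M5 (65 min), Brightly→Machine M2 (28 min), Ridgeline→Machine M6 (28 min) — total 30+55+65+28+28 = 206 min.
Row-greedy (each job in turn takes its cheapest remaining machine) gives 348 min, worse by 142.

Min total: 206 min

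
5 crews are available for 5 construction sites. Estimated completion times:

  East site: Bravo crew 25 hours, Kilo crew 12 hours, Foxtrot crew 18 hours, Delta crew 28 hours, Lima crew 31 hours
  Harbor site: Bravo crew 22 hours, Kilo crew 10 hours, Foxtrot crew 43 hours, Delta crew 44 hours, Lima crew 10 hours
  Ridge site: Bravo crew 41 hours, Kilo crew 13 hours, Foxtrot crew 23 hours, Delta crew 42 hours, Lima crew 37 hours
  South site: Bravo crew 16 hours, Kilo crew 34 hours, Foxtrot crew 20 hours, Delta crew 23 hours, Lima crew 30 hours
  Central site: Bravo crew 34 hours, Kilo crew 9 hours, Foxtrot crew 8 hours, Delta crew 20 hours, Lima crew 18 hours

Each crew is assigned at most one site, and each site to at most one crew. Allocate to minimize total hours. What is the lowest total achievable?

Min total: 75 hours

Optimal: Bravo crew→South site (16 hours), Kilo crew→Ridge site (13 hours), Foxtrot crew→Central site (8 hours), Delta crew→East site (28 hours), Lima crew→Harbor site (10 hours) — total 16+13+8+28+10 = 75 hours.
Column-greedy (each site in turn goes to its cheapest remaining crew) gives 81 hours, worse by 6.
Next-best assignment: Bravo crew→South site, Kilo crew→Ridge site, Foxtrot crew→East site, Delta crew→Central site, Lima crew→Harbor site = 77 hours.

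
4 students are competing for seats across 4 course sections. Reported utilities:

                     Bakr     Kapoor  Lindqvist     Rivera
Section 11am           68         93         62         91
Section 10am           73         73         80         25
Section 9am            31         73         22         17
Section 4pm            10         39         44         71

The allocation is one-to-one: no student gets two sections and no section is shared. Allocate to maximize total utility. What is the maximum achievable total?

Optimal: Bakr→Section 11am (68 points), Kapoor→Section 9am (73 points), Lindqvist→Section 10am (80 points), Rivera→Section 4pm (71 points) — total 68+73+80+71 = 292 points.
Row-greedy (each student in turn takes its best remaining section) gives 227 points, worse by 65.
Next-best assignment: Bakr→Section 10am, Kapoor→Section 9am, Lindqvist→Section 4pm, Rivera→Section 11am = 281 points.
Swapping Rivera↔Bakr (Rivera→Section 11am 91 points, Bakr→Section 4pm 10 points) loses 38.
Checked against all permutations: 292 points is optimal.

Max total: 292 points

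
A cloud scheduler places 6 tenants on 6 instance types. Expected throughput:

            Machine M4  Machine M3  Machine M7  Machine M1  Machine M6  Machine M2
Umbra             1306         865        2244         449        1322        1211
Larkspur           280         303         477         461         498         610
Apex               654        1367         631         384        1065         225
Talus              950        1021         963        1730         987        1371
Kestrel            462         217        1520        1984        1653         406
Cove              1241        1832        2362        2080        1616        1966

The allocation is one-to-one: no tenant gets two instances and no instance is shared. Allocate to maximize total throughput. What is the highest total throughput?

Maximum total: 9240 ops/s

Optimal: Umbra→Machine M7 (2244 ops/s), Larkspur→Machine M4 (280 ops/s), Apex→Machine M3 (1367 ops/s), Talus→Machine M1 (1730 ops/s), Kestrel→Machine M6 (1653 ops/s), Cove→Machine M2 (1966 ops/s) — total 2244+280+1367+1730+1653+1966 = 9240 ops/s.
Column-greedy (each instance in turn goes to its best remaining tenant) gives 8063 ops/s, worse by 1177.
Every other assignment is strictly worse.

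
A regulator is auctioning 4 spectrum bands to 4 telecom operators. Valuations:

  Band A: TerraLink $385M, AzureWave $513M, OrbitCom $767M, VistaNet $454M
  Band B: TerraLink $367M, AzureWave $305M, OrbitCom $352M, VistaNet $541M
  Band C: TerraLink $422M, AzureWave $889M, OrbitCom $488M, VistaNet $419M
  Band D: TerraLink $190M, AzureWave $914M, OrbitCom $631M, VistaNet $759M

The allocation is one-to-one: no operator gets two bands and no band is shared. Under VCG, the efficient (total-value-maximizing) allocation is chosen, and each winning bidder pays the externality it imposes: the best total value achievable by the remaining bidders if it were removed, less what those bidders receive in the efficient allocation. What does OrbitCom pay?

Efficient allocation: TerraLink→Band B ($367M), AzureWave→Band C ($889M), OrbitCom→Band A ($767M), VistaNet→Band D ($759M); total welfare W = $2782M.
OrbitCom receives Band A at value $767M, so the others get W − 767 = $2015M.
Without OrbitCom: best allocation of the remaining 3 bidders over all 4 bands is TerraLink→Band A ($385M), AzureWave→Band C ($889M), VistaNet→Band D ($759M), total $2033M.
VCG payment = (others' best without OrbitCom) − (others' welfare with OrbitCom) = 2033 − 2015 = $18M.

OrbitCom pays $18M.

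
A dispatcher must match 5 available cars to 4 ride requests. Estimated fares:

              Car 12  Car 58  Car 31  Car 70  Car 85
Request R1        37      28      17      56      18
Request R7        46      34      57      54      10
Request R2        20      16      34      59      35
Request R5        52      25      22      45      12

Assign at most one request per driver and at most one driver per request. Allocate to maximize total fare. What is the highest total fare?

Max total: $200

Optimal: Car 70→Request R1 ($56), Car 31→Request R7 ($57), Car 85→Request R2 ($35), Car 12→Request R5 ($52) — total 56+57+35+52 = $200.
Max-entry greedy (repeatedly take the single best remaining cell) gives $196, worse by 4.
No other one-to-one assignment exceeds $200.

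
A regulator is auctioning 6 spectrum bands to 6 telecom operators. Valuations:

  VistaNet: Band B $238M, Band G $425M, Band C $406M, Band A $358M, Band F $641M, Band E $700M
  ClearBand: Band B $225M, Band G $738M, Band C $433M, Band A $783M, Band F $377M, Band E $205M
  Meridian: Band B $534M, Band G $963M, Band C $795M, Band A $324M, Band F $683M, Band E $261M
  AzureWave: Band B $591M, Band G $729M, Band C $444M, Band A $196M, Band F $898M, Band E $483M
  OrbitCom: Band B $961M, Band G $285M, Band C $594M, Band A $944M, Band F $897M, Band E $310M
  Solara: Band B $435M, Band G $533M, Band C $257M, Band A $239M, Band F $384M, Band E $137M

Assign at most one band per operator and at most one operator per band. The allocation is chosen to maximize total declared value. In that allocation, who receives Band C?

Meridian receives Band C.

Treat this as an assignment problem: match each operator to one band.
Optimal: VistaNet→Band E ($700M), ClearBand→Band A ($783M), Meridian→Band C ($795M), AzureWave→Band F ($898M), OrbitCom→Band B ($961M), Solara→Band G ($533M) — total 700+783+795+898+961+533 = $4670M.
Swapping Meridian↔AzureWave (Meridian→Band F $683M, AzureWave→Band C $444M) loses 566.
Every other assignment is strictly worse.
Meridian's own top band is Band G ($963M), but forcing Meridian→Band G and reassigning the rest optimally gives only $4562M — worse by 108.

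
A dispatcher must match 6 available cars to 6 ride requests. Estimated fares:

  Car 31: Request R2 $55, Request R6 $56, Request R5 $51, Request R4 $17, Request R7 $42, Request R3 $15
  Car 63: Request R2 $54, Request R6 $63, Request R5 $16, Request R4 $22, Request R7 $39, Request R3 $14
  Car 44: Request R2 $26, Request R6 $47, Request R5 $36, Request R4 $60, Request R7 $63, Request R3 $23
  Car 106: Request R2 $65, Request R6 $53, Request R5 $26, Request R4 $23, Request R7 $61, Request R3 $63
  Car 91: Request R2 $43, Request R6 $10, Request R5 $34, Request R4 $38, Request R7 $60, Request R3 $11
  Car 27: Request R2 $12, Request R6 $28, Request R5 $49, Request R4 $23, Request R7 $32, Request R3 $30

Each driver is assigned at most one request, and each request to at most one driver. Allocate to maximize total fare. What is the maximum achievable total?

Max total: $350

Optimal: Car 31→Request R2 ($55), Car 63→Request R6 ($63), Car 44→Request R4 ($60), Car 106→Request R3 ($63), Car 91→Request R7 ($60), Car 27→Request R5 ($49) — total 55+63+60+63+60+49 = $350.
Row-greedy (each driver in turn takes its best remaining request) gives $323, worse by 27.
Swapping Car 44↔Car 31 (Car 44→Request R2 $26, Car 31→Request R4 $17) loses 72.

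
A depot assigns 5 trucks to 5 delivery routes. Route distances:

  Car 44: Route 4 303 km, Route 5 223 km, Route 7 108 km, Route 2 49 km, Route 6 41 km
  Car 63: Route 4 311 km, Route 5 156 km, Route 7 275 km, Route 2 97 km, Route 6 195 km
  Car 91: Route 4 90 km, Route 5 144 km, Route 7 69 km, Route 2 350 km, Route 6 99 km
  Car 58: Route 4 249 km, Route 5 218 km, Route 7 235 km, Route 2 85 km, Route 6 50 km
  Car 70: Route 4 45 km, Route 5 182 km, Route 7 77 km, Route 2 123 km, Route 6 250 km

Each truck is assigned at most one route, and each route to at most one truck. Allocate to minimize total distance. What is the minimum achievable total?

This is the linear assignment problem.
Optimal: Car 44→Route 2 (49 km), Car 63→Route 5 (156 km), Car 91→Route 7 (69 km), Car 58→Route 6 (50 km), Car 70→Route 4 (45 km) — total 49+156+69+50+45 = 369 km.
Swapping Car 44↔Car 63 (Car 44→Route 5 223 km, Car 63→Route 2 97 km) adds 115.
Checked against all permutations: 369 km is optimal.

Min total: 369 km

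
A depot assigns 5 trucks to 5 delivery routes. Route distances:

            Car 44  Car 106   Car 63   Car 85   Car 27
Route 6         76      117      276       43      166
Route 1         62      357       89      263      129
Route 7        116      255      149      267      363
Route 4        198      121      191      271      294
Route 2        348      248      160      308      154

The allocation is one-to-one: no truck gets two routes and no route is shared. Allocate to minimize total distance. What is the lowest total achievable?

Min total: 523 km

Optimal: Car 44→Route 7 (116 km), Car 106→Route 4 (121 km), Car 63→Route 1 (89 km), Car 85→Route 6 (43 km), Car 27→Route 2 (154 km) — total 116+121+89+43+154 = 523 km.
Column-greedy (each route in turn goes to its cheapest remaining truck) gives 529 km, worse by 6.
Next-best assignment: Car 44→Route 1, Car 106→Route 4, Car 63→Route 7, Car 85→Route 6, Car 27→Route 2 = 529 km.
No other one-to-one assignment undercuts 523 km.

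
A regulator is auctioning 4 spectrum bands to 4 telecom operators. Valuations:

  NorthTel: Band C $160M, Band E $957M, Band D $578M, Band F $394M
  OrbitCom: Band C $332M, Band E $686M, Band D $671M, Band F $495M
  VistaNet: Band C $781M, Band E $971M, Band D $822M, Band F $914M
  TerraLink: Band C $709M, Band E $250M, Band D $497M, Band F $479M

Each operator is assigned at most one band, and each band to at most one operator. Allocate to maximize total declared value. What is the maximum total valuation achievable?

Maximum total: $3251M

This is a one-to-one assignment (maximum-weight bipartite matching).
Optimal: NorthTel→Band E ($957M), OrbitCom→Band D ($671M), VistaNet→Band F ($914M), TerraLink→Band C ($709M) — total 957+671+914+709 = $3251M.
Column-greedy (each band in turn goes to its best remaining operator) gives $2888M, worse by 363.
Next-best assignment: NorthTel→Band E, OrbitCom→Band F, VistaNet→Band D, TerraLink→Band C = $2983M.
Every other assignment is strictly worse.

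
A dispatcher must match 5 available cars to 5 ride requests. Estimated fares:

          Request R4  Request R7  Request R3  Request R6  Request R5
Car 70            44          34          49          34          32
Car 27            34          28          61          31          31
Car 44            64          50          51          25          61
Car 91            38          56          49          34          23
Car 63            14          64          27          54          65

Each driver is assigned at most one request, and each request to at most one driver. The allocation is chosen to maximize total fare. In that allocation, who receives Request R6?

Optimal: Car 70→Request R6 ($34), Car 27→Request R3 ($61), Car 44→Request R4 ($64), Car 91→Request R7 ($56), Car 63→Request R5 ($65) — total 34+61+64+56+65 = $280.
Row-greedy (each driver in turn takes its best remaining request) gives $254, worse by 26.
Car 70's own top request is Request R3 ($49), but forcing Car 70→Request R3 and reassigning the rest optimally gives only $265 — worse by 15.

Car 70 receives Request R6.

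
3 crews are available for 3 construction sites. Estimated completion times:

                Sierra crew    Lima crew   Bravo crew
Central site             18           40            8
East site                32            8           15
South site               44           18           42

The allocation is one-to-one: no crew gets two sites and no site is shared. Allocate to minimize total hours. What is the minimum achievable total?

Min total: 51 hours

Optimal: Sierra crew→Central site (18 hours), Lima crew→South site (18 hours), Bravo crew→East site (15 hours) — total 18+18+15 = 51 hours.
Min-entry greedy (repeatedly take the single cheapest remaining cell) gives 60 hours, worse by 9.
Next-best assignment: Sierra crew→East site, Lima crew→South site, Bravo crew→Central site = 58 hours.
Swapping Bravo crew↔Sierra crew (Bravo crew→Central site 8 hours, Sierra crew→East site 32 hours) adds 7.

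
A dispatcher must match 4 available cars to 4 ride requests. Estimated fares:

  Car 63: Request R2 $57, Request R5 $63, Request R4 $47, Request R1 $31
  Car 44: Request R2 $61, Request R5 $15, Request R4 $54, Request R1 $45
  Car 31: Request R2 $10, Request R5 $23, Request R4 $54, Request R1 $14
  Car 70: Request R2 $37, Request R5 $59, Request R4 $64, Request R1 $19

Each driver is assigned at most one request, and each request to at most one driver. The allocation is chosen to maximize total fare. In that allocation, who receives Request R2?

Car 63 receives Request R2.

This is the linear assignment problem.
Optimal: Car 63→Request R2 ($57), Car 44→Request R1 ($45), Car 31→Request R4 ($54), Car 70→Request R5 ($59) — total 57+45+54+59 = $215.
Max-entry greedy (repeatedly take the single best remaining cell) gives $202, worse by 13.
Next-best assignment: Car 63→Request R1, Car 44→Request R2, Car 31→Request R4, Car 70→Request R5 = $205.
Swapping Car 44↔Car 70 (Car 44→Request R5 $15, Car 70→Request R1 $19) loses 70.
No other one-to-one assignment exceeds $215.
Car 63's own top request is Request R5 ($63), but forcing Car 63→Request R5 and reassigning the rest optimally gives only $202 — worse by 13.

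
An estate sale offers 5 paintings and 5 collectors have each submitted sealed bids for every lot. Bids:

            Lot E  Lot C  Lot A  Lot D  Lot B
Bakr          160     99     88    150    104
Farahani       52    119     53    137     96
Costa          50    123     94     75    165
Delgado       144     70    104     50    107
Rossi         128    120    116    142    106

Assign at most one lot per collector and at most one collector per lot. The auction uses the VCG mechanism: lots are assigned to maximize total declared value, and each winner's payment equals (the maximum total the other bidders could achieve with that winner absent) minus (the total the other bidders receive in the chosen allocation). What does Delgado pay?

Efficient allocation: Bakr→Lot D ($150), Farahani→Lot C ($119), Costa→Lot B ($165), Delgado→Lot E ($144), Rossi→Lot A ($116); total welfare W = $694.
Delgado receives Lot E at value $144, so the others get W − 144 = $550.
Without Delgado: best allocation of the remaining 4 bidders over all 5 lots is Bakr→Lot E ($160), Farahani→Lot C ($119), Costa→Lot B ($165), Rossi→Lot D ($142), total $586.
VCG payment = (others' best without Delgado) − (others' welfare with Delgado) = 586 − 550 = $36.

Delgado pays $36.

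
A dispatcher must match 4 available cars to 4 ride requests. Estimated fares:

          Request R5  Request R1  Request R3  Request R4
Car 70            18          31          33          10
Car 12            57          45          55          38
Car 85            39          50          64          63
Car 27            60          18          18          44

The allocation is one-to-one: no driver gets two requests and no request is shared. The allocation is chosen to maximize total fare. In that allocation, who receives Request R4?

Car 85 receives Request R4.

Optimal: Car 70→Request R1 ($31), Car 12→Request R3 ($55), Car 85→Request R4 ($63), Car 27→Request R5 ($60) — total 31+55+63+60 = $209.
Column-greedy (each request in turn goes to its best remaining driver) gives $175, worse by 34.
Next-best assignment: Car 70→Request R3, Car 12→Request R1, Car 85→Request R4, Car 27→Request R5 = $201.
Every other assignment is strictly worse.
Car 85's own top request is Request R3 ($64), but forcing Car 85→Request R3 and reassigning the rest optimally gives only $196 — worse by 13.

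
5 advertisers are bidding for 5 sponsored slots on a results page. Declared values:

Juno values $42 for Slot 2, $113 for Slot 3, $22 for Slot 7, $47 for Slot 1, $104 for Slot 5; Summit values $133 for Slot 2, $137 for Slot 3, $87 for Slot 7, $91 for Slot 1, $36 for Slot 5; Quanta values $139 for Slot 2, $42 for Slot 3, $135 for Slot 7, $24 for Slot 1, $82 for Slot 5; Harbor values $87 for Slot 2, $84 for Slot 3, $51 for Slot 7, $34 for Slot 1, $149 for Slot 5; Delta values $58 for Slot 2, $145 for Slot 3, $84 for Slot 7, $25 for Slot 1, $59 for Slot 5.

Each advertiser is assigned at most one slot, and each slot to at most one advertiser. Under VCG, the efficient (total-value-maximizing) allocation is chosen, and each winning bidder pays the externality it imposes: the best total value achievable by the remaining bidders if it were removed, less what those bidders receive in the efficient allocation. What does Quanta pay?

Efficient allocation: Juno→Slot 1 ($47), Summit→Slot 2 ($133), Quanta→Slot 7 ($135), Harbor→Slot 5 ($149), Delta→Slot 3 ($145); total welfare W = $609.
Quanta receives Slot 7 at value $135, so the others get W − 135 = $474.
Without Quanta: best allocation of the remaining 4 bidders over all 5 slots is Juno→Slot 3 ($113), Summit→Slot 2 ($133), Harbor→Slot 5 ($149), Delta→Slot 7 ($84), total $479.
VCG payment = (others' best without Quanta) − (others' welfare with Quanta) = 479 − 474 = $5.

Quanta pays $5.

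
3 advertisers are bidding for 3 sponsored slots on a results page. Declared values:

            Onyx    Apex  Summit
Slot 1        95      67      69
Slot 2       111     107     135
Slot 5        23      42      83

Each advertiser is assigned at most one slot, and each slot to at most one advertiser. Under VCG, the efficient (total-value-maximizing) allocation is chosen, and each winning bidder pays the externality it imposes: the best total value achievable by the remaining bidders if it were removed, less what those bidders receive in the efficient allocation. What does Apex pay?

Apex pays $52.

Efficient allocation: Onyx→Slot 1 ($95), Apex→Slot 2 ($107), Summit→Slot 5 ($83); total welfare W = $285.
Apex receives Slot 2 at value $107, so the others get W − 107 = $178.
Without Apex: best allocation of the remaining 2 bidders over all 3 slots is Onyx→Slot 1 ($95), Summit→Slot 2 ($135), total $230.
VCG payment = (others' best without Apex) − (others' welfare with Apex) = 230 − 178 = $52.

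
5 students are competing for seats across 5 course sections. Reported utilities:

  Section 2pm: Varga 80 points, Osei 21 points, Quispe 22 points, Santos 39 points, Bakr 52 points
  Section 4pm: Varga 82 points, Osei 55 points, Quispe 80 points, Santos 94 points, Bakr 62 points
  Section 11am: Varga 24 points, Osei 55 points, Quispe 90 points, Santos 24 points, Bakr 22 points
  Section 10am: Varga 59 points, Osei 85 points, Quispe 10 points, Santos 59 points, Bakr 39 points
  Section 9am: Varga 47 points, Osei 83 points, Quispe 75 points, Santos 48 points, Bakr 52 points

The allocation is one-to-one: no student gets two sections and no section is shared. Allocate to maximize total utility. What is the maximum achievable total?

Max total: 401 points

Optimal: Varga→Section 2pm (80 points), Osei→Section 10am (85 points), Quispe→Section 11am (90 points), Santos→Section 4pm (94 points), Bakr→Section 9am (52 points) — total 80+85+90+94+52 = 401 points.
Row-greedy (each student in turn takes its best remaining section) gives 357 points, worse by 44.
Next-best assignment: Varga→Section 2pm, Osei→Section 9am, Quispe→Section 11am, Santos→Section 4pm, Bakr→Section 10am = 386 points.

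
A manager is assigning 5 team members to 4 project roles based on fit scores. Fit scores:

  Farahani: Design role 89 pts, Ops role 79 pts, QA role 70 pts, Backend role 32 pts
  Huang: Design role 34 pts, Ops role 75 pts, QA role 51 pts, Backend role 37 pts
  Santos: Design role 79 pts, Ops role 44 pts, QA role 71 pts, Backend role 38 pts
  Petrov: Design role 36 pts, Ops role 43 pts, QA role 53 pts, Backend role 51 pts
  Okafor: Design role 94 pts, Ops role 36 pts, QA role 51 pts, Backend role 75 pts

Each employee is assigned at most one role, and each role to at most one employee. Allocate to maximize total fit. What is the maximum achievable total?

Optimal: Farahani→Design role (89 pts), Huang→Ops role (75 pts), Santos→QA role (71 pts), Okafor→Backend role (75 pts) — total 89+75+71+75 = 310 pts.
No other one-to-one assignment exceeds 310 pts.

Maximum total: 310 pts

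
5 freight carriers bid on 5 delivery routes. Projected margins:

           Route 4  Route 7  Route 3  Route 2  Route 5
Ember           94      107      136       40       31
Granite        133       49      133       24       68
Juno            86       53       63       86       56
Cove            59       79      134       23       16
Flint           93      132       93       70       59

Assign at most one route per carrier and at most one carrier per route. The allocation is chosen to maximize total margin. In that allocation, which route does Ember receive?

Optimal: Ember→Route 7 ($107k), Granite→Route 4 ($133k), Juno→Route 2 ($86k), Cove→Route 3 ($134k), Flint→Route 5 ($59k) — total 107+133+86+134+59 = $519k.
Next-best assignment: Ember→Route 5, Granite→Route 4, Juno→Route 2, Cove→Route 3, Flint→Route 7 = $516k.
Ember's own top route is Route 3 ($136k), but forcing Ember→Route 3 and reassigning the rest optimally gives only $503k — worse by 16.

Ember receives Route 7.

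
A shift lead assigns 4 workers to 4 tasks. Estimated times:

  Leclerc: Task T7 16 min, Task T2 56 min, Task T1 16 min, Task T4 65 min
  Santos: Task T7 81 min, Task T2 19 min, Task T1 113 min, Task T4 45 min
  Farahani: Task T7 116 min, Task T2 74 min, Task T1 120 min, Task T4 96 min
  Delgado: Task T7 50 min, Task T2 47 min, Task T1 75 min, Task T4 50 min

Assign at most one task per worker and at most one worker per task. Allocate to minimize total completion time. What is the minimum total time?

Min total: 181 min

Optimal: Leclerc→Task T1 (16 min), Santos→Task T2 (19 min), Farahani→Task T4 (96 min), Delgado→Task T7 (50 min) — total 16+19+96+50 = 181 min.
Min-entry greedy (repeatedly take the single cheapest remaining cell) gives 205 min, worse by 24.
Next-best assignment: Leclerc→Task T1, Santos→Task T4, Farahani→Task T2, Delgado→Task T7 = 185 min.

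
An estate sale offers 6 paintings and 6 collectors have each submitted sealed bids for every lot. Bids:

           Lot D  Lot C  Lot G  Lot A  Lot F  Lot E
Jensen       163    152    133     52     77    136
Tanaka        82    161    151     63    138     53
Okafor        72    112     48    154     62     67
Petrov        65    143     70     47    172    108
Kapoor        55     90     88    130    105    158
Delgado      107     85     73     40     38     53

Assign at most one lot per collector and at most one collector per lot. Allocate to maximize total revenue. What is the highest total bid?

Maximum total: $894

Optimal: Jensen→Lot C ($152), Tanaka→Lot G ($151), Okafor→Lot A ($154), Petrov→Lot F ($172), Kapoor→Lot E ($158), Delgado→Lot D ($107) — total 152+151+154+172+158+107 = $894.
Column-greedy (each lot in turn goes to its best remaining collector) gives $791, worse by 103.
Next-best assignment: Jensen→Lot G, Tanaka→Lot C, Okafor→Lot A, Petrov→Lot F, Kapoor→Lot E, Delgado→Lot D = $885.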